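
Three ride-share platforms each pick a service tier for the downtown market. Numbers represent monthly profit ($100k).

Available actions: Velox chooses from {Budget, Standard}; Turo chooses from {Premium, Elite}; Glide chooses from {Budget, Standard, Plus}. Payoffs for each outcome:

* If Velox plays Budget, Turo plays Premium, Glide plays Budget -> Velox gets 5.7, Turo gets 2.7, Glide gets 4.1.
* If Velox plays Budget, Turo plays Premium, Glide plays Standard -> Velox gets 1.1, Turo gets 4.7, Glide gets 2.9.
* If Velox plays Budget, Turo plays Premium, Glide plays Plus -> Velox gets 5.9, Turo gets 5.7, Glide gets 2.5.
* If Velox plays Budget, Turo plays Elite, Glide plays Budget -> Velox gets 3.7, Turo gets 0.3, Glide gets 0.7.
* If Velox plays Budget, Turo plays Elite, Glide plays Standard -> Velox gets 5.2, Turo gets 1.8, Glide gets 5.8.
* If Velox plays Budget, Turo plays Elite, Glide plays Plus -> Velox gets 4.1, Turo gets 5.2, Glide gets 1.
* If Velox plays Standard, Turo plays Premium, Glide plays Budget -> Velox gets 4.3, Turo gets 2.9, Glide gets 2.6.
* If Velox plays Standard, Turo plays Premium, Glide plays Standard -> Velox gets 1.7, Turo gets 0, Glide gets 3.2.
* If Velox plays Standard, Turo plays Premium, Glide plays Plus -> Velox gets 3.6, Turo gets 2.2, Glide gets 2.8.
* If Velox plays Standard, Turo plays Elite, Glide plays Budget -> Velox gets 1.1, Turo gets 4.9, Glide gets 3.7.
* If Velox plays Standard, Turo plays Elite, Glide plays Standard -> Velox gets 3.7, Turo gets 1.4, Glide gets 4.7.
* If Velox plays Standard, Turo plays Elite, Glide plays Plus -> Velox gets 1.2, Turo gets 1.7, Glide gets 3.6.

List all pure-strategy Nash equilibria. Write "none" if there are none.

Pure NE: (Budget, Premium, Budget)

For each strategy profile, look for a profitable unilateral deviation.
(Budget, Premium, Budget): Velox gets 5.7, best alternative 4.3; Turo gets 2.7, best alternative 0.3; Glide gets 4.1, best alternative 2.9. No profitable deviation — NE.
(Budget, Premium, Standard): Velox can switch to Standard (1.1 → 1.7). Not NE.
(Budget, Premium, Plus): Glide can switch to Budget (2.5 → 4.1). Not NE.
(Budget, Elite, Budget): Turo can switch to Premium (0.3 → 2.7). Not NE.
(Budget, Elite, Standard): Turo can switch to Premium (1.8 → 4.7). Not NE.
(Budget, Elite, Plus): Turo can switch to Premium (5.2 → 5.7). Not NE.
(Standard, Premium, Budget): Velox can switch to Budget (4.3 → 5.7). Not NE.
(Standard, Premium, Standard): Turo can switch to Elite (0 → 1.4). Not NE.
(Standard, Premium, Plus): Velox can switch to Budget (3.6 → 5.9). Not NE.
(Standard, Elite, Budget): Velox can switch to Budget (1.1 → 3.7). Not NE.
(Standard, Elite, Standard): Velox can switch to Budget (3.7 → 5.2). Not NE.
(The remaining 1 profile has a profitable deviation by the same check.)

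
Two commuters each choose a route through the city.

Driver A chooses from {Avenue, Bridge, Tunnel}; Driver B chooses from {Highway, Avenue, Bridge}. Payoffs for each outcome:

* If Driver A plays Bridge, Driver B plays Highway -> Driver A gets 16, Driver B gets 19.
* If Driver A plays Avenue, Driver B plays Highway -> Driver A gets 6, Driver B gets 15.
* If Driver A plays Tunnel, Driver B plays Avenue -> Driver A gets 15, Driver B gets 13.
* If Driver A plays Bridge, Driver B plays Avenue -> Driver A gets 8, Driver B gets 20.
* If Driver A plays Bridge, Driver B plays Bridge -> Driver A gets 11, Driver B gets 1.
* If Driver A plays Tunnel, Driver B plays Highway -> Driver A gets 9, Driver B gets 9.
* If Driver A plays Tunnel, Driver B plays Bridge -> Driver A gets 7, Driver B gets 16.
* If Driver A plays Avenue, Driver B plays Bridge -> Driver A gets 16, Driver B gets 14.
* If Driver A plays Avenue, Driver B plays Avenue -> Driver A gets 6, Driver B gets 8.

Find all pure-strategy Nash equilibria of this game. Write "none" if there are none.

Driver A against Highway: payoffs 6, 16, 9 → best response Bridge.
Driver A against Avenue: payoffs 6, 8, 15 → best response Tunnel.
Driver A against Bridge: payoffs 16, 11, 7 → best response Avenue.
Driver B against Avenue: payoffs 15, 8, 14 → best response Highway.
Driver B against Bridge: payoffs 19, 20, 1 → best response Avenue.
Driver B against Tunnel: payoffs 9, 13, 16 → best response Bridge.
No profile is a mutual best response for all players.

There is no pure-strategy Nash equilibrium.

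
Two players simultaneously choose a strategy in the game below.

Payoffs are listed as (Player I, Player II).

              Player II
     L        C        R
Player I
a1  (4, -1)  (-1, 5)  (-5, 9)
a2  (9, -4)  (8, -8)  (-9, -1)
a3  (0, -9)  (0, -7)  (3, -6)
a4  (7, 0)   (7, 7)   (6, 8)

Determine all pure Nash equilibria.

Player I against L: payoffs 4, 9, 0, 7 → best response a2.
Player I against C: payoffs -1, 8, 0, 7 → best response a2.
Player I against R: payoffs -5, -9, 3, 6 → best response a4.
Player II against a1: payoffs -1, 5, 9 → best response R.
Player II against a2: payoffs -4, -8, -1 → best response R.
Player II against a3: payoffs -9, -7, -6 → best response R.
Player II against a4: payoffs 0, 7, 8 → best response R.
Mutual best responses: (a4, R).

Pure NE: (a4, R)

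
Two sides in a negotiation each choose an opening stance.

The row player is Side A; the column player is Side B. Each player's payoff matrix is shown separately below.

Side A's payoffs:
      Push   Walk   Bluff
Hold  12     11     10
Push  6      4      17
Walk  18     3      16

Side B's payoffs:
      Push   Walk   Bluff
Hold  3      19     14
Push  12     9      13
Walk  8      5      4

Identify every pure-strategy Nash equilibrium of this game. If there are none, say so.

(Hold, Walk) and (Push, Bluff) and (Walk, Push)

Mark each player's best response to every combination of opponents' strategies; a profile where every player is best-responding is a pure Nash equilibrium.
Side A against Push: payoffs 12, 6, 18 → best response Walk.
Side A against Walk: payoffs 11, 4, 3 → best response Hold.
Side A against Bluff: payoffs 10, 17, 16 → best response Push.
Side B against Hold: payoffs 3, 19, 14 → best response Walk.
Side B against Push: payoffs 12, 9, 13 → best response Bluff.
Side B against Walk: payoffs 8, 5, 4 → best response Push.
Mutual best responses: (Hold, Walk); (Push, Bluff); (Walk, Push).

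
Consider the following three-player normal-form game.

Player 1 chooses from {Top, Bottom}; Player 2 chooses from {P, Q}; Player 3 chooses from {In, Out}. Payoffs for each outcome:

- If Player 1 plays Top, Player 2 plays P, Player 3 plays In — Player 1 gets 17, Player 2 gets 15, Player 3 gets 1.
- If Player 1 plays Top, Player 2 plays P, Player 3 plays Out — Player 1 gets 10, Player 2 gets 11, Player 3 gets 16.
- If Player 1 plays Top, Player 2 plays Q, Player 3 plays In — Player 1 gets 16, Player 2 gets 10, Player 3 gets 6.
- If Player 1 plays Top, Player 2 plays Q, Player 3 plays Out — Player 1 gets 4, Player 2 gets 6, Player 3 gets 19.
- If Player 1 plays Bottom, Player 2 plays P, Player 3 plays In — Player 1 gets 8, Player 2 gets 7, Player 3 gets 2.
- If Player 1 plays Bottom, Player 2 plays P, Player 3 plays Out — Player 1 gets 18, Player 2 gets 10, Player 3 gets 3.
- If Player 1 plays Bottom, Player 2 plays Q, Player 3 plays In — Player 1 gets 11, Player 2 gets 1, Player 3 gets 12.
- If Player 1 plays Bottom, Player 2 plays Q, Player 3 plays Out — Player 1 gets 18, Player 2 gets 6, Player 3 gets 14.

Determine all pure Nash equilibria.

Check each profile: it is a Nash equilibrium iff no player can strictly gain by switching unilaterally.
(Top, P, In): Player 3 can switch to Out (1 → 16). Not NE.
(Top, P, Out): Player 1 can switch to Bottom (10 → 18). Not NE.
(Top, Q, In): Player 2 can switch to P (10 → 15). Not NE.
(Top, Q, Out): Player 1 can switch to Bottom (4 → 18). Not NE.
(Bottom, P, In): Player 1 can switch to Top (8 → 17). Not NE.
(Bottom, P, Out): Player 1 gets 18, best alternative 10; Player 2 gets 10, best alternative 6; Player 3 gets 3, best alternative 2. No profitable deviation — NE.
(Bottom, Q, In): Player 1 can switch to Top (11 → 16). Not NE.
(Bottom, Q, Out): Player 2 can switch to P (6 → 10). Not NE.

Pure NE: (Bottom, P, Out)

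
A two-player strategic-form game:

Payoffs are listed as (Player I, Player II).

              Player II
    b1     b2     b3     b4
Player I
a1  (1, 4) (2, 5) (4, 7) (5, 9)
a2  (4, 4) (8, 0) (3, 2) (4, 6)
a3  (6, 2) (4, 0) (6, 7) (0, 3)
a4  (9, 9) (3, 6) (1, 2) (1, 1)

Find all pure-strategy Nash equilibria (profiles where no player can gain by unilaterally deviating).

(a1, b1): Player I can switch to a2 (1 → 4). Not NE.
(a1, b2): Player I can switch to a2 (2 → 8). Not NE.
(a1, b3): Player I can switch to a3 (4 → 6). Not NE.
(a1, b4): Player I gets 5, best alternative 4; Player II gets 9, best alternative 7. No profitable deviation — NE.
(a2, b1): Player I can switch to a3 (4 → 6). Not NE.
(a2, b2): Player II can switch to b1 (0 → 4). Not NE.
(a2, b3): Player I can switch to a1 (3 → 4). Not NE.
(a2, b4): Player I can switch to a1 (4 → 5). Not NE.
(a3, b1): Player I can switch to a4 (6 → 9). Not NE.
(a3, b3): Player I gets 6, best alternative 4; Player II gets 7, best alternative 3. No profitable deviation — NE.
(a4, b1): Player I gets 9, best alternative 6; Player II gets 9, best alternative 6. No profitable deviation — NE.
(The remaining 5 profiles each have a profitable deviation by the same check.)

(a1, b4), (a3, b3), (a4, b1)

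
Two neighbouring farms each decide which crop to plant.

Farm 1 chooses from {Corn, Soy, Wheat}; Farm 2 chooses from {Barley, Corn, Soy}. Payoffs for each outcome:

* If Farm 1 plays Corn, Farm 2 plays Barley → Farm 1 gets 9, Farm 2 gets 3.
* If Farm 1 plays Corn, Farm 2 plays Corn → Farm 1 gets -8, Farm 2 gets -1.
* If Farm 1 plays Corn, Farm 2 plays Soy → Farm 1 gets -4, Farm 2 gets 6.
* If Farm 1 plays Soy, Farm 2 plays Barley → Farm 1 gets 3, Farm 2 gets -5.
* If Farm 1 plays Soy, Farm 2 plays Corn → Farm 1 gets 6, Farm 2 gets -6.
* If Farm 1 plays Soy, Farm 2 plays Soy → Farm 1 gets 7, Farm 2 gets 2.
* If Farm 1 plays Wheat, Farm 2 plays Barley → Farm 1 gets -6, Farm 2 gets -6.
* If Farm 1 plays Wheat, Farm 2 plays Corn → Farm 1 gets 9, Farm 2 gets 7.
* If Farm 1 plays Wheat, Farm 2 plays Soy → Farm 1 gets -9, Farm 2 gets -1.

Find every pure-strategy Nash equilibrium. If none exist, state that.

Pure-strategy Nash equilibria: (Soy, Soy), (Wheat, Corn)

(Corn, Barley): Farm 2 can switch to Soy (3 → 6). Not NE.
(Corn, Corn): Farm 1 can switch to Soy (-8 → 6). Not NE.
(Corn, Soy): Farm 1 can switch to Soy (-4 → 7). Not NE.
(Soy, Barley): Farm 1 can switch to Corn (3 → 9). Not NE.
(Soy, Corn): Farm 1 can switch to Wheat (6 → 9). Not NE.
(Soy, Soy): Farm 1 gets 7, best alternative -4; Farm 2 gets 2, best alternative -5. No profitable deviation — NE.
(Wheat, Barley): Farm 1 can switch to Corn (-6 → 9). Not NE.
(Wheat, Corn): Farm 1 gets 9, best alternative 6; Farm 2 gets 7, best alternative -1. No profitable deviation — NE.
(Wheat, Soy): Farm 1 can switch to Corn (-9 → -4). Not NE.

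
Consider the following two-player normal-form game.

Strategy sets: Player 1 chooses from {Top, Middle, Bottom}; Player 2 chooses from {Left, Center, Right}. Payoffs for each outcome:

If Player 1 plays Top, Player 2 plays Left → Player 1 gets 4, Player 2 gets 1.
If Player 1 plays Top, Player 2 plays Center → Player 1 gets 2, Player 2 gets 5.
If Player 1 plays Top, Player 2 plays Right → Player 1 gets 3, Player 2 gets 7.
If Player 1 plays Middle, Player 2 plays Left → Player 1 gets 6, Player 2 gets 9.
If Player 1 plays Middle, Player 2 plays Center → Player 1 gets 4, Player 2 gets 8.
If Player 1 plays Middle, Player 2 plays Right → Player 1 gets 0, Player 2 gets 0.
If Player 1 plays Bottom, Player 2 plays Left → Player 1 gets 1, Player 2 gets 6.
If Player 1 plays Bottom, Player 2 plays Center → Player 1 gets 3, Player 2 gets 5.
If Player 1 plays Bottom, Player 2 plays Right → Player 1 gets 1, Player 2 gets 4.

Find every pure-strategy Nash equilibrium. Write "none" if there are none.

The pure Nash equilibria are (Top, Right); (Middle, Left).

For each strategy profile, look for a profitable unilateral deviation.
(Top, Left): Player 1 can switch to Middle (4 → 6). Not NE.
(Top, Center): Player 1 can switch to Middle (2 → 4). Not NE.
(Top, Right): Player 1 gets 3, best alternative 1; Player 2 gets 7, best alternative 5. No profitable deviation — NE.
(Middle, Left): Player 1 gets 6, best alternative 4; Player 2 gets 9, best alternative 8. No profitable deviation — NE.
(Middle, Center): Player 2 can switch to Left (8 → 9). Not NE.
(Middle, Right): Player 1 can switch to Top (0 → 3). Not NE.
(Bottom, Left): Player 1 can switch to Top (1 → 4). Not NE.
(Bottom, Center): Player 1 can switch to Middle (3 → 4). Not NE.
(The remaining 1 profile has a profitable deviation by the same check.)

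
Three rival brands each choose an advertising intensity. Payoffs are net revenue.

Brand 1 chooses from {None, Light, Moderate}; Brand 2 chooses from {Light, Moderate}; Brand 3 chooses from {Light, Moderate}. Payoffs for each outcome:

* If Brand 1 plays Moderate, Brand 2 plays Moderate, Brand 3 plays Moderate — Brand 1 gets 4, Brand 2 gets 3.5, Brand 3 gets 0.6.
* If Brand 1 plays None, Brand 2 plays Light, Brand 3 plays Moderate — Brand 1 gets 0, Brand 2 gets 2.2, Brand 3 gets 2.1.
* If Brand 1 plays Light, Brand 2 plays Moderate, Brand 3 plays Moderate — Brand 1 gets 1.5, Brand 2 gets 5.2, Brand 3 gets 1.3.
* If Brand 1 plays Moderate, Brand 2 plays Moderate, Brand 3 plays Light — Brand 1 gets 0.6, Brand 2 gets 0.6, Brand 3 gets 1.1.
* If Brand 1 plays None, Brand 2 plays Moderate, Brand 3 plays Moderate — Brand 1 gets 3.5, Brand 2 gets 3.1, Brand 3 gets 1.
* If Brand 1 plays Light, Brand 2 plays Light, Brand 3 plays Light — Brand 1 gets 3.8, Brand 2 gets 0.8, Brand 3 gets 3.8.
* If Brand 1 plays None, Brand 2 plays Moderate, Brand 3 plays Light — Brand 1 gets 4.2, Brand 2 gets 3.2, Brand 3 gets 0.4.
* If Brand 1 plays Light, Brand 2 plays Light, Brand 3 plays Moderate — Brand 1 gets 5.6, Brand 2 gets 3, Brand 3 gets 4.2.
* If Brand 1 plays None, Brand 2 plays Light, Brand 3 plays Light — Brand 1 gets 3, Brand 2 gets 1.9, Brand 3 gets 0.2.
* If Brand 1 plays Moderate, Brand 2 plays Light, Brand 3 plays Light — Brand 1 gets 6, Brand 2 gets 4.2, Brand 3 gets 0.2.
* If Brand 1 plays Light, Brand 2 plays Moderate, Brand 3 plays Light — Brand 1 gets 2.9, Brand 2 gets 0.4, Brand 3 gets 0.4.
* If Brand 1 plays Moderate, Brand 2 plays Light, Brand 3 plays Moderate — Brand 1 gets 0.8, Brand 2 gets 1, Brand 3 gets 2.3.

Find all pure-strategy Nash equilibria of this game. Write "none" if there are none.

There is no pure-strategy Nash equilibrium.

Brand 1 against (Light, Light): payoffs 3, 3.8, 6 → best response Moderate.
Brand 1 against (Light, Moderate): payoffs 0, 5.6, 0.8 → best response Light.
Brand 1 against (Moderate, Light): payoffs 4.2, 2.9, 0.6 → best response None.
Brand 1 against (Moderate, Moderate): payoffs 3.5, 1.5, 4 → best response Moderate.
Brand 2 against (None, Light): payoffs 1.9, 3.2 → best response Moderate.
Brand 2 against (None, Moderate): payoffs 2.2, 3.1 → best response Moderate.
Brand 2 against (Light, Light): payoffs 0.8, 0.4 → best response Light.
Brand 2 against (Light, Moderate): payoffs 3, 5.2 → best response Moderate.
Brand 2 against (Moderate, Light): payoffs 4.2, 0.6 → best response Light.
Brand 2 against (Moderate, Moderate): payoffs 1, 3.5 → best response Moderate.
Brand 3 against (None, Light): payoffs 0.2, 2.1 → best response Moderate.
Brand 3 against (None, Moderate): payoffs 0.4, 1 → best response Moderate.
Brand 3 against (Light, Light): payoffs 3.8, 4.2 → best response Moderate.
Brand 3 against (Light, Moderate): payoffs 0.4, 1.3 → best response Moderate.
Brand 3 against (Moderate, Light): payoffs 0.2, 2.3 → best response Moderate.
Brand 3 against (Moderate, Moderate): payoffs 1.1, 0.6 → best response Light.
No profile is a mutual best response for all players.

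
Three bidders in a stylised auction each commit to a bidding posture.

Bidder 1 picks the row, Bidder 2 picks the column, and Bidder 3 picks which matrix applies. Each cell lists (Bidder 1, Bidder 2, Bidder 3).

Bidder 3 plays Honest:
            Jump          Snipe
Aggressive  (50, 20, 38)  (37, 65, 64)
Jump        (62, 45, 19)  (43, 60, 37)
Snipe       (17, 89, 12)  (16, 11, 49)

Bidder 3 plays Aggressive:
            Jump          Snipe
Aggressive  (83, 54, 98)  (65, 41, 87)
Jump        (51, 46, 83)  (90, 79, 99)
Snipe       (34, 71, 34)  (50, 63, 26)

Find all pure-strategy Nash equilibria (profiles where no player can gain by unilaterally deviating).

(Aggressive, Jump, Honest): Bidder 1 can switch to Jump (50 → 62). Not NE.
(Aggressive, Jump, Aggressive): Bidder 1 gets 83, best alternative 51; Bidder 2 gets 54, best alternative 41; Bidder 3 gets 98, best alternative 38. No profitable deviation — NE.
(Aggressive, Snipe, Honest): Bidder 1 can switch to Jump (37 → 43). Not NE.
(Aggressive, Snipe, Aggressive): Bidder 1 can switch to Jump (65 → 90). Not NE.
(Jump, Jump, Honest): Bidder 2 can switch to Snipe (45 → 60). Not NE.
(Jump, Jump, Aggressive): Bidder 1 can switch to Aggressive (51 → 83). Not NE.
(Jump, Snipe, Honest): Bidder 3 can switch to Aggressive (37 → 99). Not NE.
(Jump, Snipe, Aggressive): Bidder 1 gets 90, best alternative 65; Bidder 2 gets 79, best alternative 46; Bidder 3 gets 99, best alternative 37. No profitable deviation — NE.
(Snipe, Jump, Honest): Bidder 1 can switch to Aggressive (17 → 50). Not NE.
(Snipe, Jump, Aggressive): Bidder 1 can switch to Aggressive (34 → 83). Not NE.
(The remaining 2 profiles each have a profitable deviation by the same check.)

Pure-strategy Nash equilibria: (Aggressive, Jump, Aggressive) and (Jump, Snipe, Aggressive)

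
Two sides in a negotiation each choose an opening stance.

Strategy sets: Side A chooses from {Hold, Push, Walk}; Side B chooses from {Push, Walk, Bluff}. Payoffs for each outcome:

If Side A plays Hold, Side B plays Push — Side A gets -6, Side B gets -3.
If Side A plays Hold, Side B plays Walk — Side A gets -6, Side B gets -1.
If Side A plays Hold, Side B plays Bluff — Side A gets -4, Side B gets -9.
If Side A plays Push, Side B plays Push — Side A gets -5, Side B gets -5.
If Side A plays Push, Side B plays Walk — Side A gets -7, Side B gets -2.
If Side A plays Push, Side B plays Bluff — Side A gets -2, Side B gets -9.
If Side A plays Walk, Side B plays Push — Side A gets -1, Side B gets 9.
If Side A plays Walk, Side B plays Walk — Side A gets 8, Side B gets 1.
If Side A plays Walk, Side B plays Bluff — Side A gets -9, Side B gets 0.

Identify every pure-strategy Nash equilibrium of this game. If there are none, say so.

The unique pure-strategy Nash equilibrium is (Walk, Push).

Mark each player's best response to every combination of opponents' strategies; a profile where every player is best-responding is a pure Nash equilibrium.
Side A against Push: payoffs -6, -5, -1 → best response Walk.
Side A against Walk: payoffs -6, -7, 8 → best response Walk.
Side A against Bluff: payoffs -4, -2, -9 → best response Push.
Side B against Hold: payoffs -3, -1, -9 → best response Walk.
Side B against Push: payoffs -5, -2, -9 → best response Walk.
Side B against Walk: payoffs 9, 1, 0 → best response Push.
Mutual best responses: (Walk, Push).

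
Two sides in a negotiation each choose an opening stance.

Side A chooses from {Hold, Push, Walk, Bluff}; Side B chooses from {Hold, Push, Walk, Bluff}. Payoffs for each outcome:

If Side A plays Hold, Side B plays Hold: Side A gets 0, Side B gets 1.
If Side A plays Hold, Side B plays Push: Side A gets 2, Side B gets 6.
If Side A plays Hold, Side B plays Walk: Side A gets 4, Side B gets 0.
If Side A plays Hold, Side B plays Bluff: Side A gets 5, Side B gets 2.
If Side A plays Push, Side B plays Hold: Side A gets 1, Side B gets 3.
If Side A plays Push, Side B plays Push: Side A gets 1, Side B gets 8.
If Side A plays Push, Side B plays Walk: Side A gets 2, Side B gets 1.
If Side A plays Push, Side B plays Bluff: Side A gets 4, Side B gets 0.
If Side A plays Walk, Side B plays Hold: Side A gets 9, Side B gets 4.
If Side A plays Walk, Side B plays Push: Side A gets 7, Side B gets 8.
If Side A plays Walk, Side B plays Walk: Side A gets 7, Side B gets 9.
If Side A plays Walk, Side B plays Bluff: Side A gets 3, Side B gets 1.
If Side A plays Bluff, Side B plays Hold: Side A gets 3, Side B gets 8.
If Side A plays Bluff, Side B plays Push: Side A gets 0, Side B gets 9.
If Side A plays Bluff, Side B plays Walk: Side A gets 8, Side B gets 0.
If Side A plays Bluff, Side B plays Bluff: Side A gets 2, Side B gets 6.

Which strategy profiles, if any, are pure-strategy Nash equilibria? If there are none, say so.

none

For each player, find the best response to each opponent profile; mutual best responses are the pure NE.
Side A against Hold: payoffs 0, 1, 9, 3 → best response Walk.
Side A against Push: payoffs 2, 1, 7, 0 → best response Walk.
Side A against Walk: payoffs 4, 2, 7, 8 → best response Bluff.
Side A against Bluff: payoffs 5, 4, 3, 2 → best response Hold.
Side B against Hold: payoffs 1, 6, 0, 2 → best response Push.
Side B against Push: payoffs 3, 8, 1, 0 → best response Push.
Side B against Walk: payoffs 4, 8, 9, 1 → best response Walk.
Side B against Bluff: payoffs 8, 9, 0, 6 → best response Push.
No profile is a mutual best response for all players.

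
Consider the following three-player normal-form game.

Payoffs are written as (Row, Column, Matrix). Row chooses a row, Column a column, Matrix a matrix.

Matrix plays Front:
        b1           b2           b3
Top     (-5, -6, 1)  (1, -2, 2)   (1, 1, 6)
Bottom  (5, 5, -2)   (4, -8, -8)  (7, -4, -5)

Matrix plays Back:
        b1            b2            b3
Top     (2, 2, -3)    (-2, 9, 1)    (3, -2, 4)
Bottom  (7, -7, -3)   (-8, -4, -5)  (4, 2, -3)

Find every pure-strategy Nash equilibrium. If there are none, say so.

(Top, b1, Front): Row can switch to Bottom (-5 → 5). Not NE.
(Top, b1, Back): Row can switch to Bottom (2 → 7). Not NE.
(Top, b2, Front): Row can switch to Bottom (1 → 4). Not NE.
(Top, b2, Back): Matrix can switch to Front (1 → 2). Not NE.
(Top, b3, Front): Row can switch to Bottom (1 → 7). Not NE.
(Top, b3, Back): Row can switch to Bottom (3 → 4). Not NE.
(Bottom, b1, Front): Row gets 5, best alternative -5; Column gets 5, best alternative -4; Matrix gets -2, best alternative -3. No profitable deviation — NE.
(Bottom, b1, Back): Column can switch to b2 (-7 → -4). Not NE.
(Bottom, b2, Front): Column can switch to b1 (-8 → 5). Not NE.
(Bottom, b3, Back): Row gets 4, best alternative 3; Column gets 2, best alternative -4; Matrix gets -3, best alternative -5. No profitable deviation — NE.
(The remaining 2 profiles each have a profitable deviation by the same check.)

Pure-strategy Nash equilibria: (Bottom, b1, Front), (Bottom, b3, Back)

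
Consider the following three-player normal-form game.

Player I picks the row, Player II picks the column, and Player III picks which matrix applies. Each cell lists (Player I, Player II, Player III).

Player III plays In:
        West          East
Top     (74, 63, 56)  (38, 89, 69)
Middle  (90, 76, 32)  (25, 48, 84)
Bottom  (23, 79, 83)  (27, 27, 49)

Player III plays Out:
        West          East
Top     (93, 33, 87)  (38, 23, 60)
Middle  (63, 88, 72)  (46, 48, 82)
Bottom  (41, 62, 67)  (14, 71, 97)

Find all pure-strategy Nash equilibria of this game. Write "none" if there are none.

The pure Nash equilibria are (Top, West, Out), (Top, East, In).

(Top, West, In): Player I can switch to Middle (74 → 90). Not NE.
(Top, West, Out): Player I gets 93, best alternative 63; Player II gets 33, best alternative 23; Player III gets 87, best alternative 56. No profitable deviation — NE.
(Top, East, In): Player I gets 38, best alternative 27; Player II gets 89, best alternative 63; Player III gets 69, best alternative 60. No profitable deviation — NE.
(Top, East, Out): Player I can switch to Middle (38 → 46). Not NE.
(Middle, West, In): Player III can switch to Out (32 → 72). Not NE.
(Middle, West, Out): Player I can switch to Top (63 → 93). Not NE.
(Middle, East, In): Player I can switch to Top (25 → 38). Not NE.
(Middle, East, Out): Player II can switch to West (48 → 88). Not NE.
(The remaining 4 profiles each have a profitable deviation by the same check.)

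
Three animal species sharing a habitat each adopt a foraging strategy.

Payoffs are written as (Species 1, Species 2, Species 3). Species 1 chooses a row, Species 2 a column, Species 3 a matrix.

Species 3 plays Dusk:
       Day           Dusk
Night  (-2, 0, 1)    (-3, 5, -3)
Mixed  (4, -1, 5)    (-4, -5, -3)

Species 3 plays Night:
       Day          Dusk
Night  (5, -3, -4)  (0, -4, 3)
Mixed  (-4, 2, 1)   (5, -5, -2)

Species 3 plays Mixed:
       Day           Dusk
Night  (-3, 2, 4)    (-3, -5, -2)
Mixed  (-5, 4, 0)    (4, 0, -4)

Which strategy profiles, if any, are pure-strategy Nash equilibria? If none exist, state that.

(Night, Day, Dusk): Species 1 can switch to Mixed (-2 → 4). Not NE.
(Night, Day, Night): Species 3 can switch to Dusk (-4 → 1). Not NE.
(Night, Day, Mixed): Species 1 gets -3, best alternative -5; Species 2 gets 2, best alternative -5; Species 3 gets 4, best alternative 1. No profitable deviation — NE.
(Night, Dusk, Dusk): Species 3 can switch to Night (-3 → 3). Not NE.
(Night, Dusk, Night): Species 1 can switch to Mixed (0 → 5). Not NE.
(Night, Dusk, Mixed): Species 1 can switch to Mixed (-3 → 4). Not NE.
(Mixed, Day, Dusk): Species 1 gets 4, best alternative -2; Species 2 gets -1, best alternative -5; Species 3 gets 5, best alternative 1. No profitable deviation — NE.
(Mixed, Day, Night): Species 1 can switch to Night (-4 → 5). Not NE.
(The remaining 4 profiles each have a profitable deviation by the same check.)

(Night, Day, Mixed); (Mixed, Day, Dusk)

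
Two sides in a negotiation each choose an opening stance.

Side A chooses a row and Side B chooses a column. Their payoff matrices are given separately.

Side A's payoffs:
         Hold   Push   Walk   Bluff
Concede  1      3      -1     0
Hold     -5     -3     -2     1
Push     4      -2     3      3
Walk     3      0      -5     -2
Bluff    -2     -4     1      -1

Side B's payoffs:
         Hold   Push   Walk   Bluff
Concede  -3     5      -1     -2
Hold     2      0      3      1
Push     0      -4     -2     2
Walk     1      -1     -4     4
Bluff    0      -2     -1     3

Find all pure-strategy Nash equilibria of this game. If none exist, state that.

For each player, find the best response to each opponent profile; mutual best responses are the pure NE.
Side A against Hold: payoffs 1, -5, 4, 3, -2 → best response Push.
Side A against Push: payoffs 3, -3, -2, 0, -4 → best response Concede.
Side A against Walk: payoffs -1, -2, 3, -5, 1 → best response Push.
Side A against Bluff: payoffs 0, 1, 3, -2, -1 → best response Push.
Side B against Concede: payoffs -3, 5, -1, -2 → best response Push.
Side B against Hold: payoffs 2, 0, 3, 1 → best response Walk.
Side B against Push: payoffs 0, -4, -2, 2 → best response Bluff.
Side B against Walk: payoffs 1, -1, -4, 4 → best response Bluff.
Side B against Bluff: payoffs 0, -2, -1, 3 → best response Bluff.
Mutual best responses: (Concede, Push); (Push, Bluff).

Pure-strategy Nash equilibria: (Concede, Push), (Push, Bluff)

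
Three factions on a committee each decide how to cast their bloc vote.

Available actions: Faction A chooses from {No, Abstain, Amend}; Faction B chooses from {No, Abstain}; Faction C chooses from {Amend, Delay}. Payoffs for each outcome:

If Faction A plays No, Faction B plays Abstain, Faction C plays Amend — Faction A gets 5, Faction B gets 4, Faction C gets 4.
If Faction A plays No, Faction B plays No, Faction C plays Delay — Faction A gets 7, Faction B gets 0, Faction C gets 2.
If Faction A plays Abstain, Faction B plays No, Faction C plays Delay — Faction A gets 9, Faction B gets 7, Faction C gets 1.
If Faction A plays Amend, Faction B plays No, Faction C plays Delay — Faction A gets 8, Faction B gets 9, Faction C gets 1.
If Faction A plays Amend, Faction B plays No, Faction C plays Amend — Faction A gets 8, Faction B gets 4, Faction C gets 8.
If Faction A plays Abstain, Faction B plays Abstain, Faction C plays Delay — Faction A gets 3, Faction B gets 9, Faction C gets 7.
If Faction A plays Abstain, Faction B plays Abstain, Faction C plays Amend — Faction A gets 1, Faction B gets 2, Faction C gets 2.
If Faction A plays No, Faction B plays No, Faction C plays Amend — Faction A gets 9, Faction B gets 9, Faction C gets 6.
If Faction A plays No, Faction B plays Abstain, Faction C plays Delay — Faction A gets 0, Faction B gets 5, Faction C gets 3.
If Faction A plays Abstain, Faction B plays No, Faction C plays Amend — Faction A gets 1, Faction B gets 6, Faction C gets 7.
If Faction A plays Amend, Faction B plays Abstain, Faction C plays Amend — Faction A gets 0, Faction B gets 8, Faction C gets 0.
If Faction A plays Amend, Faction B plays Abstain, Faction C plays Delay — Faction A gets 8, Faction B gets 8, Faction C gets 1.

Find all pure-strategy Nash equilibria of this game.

(No, No, Amend): Faction A gets 9, best alternative 8; Faction B gets 9, best alternative 4; Faction C gets 6, best alternative 2. No profitable deviation — NE.
(No, No, Delay): Faction A can switch to Abstain (7 → 9). Not NE.
(No, Abstain, Amend): Faction B can switch to No (4 → 9). Not NE.
(No, Abstain, Delay): Faction A can switch to Abstain (0 → 3). Not NE.
(Abstain, No, Amend): Faction A can switch to No (1 → 9). Not NE.
(Abstain, No, Delay): Faction B can switch to Abstain (7 → 9). Not NE.
(Abstain, Abstain, Amend): Faction A can switch to No (1 → 5). Not NE.
(Abstain, Abstain, Delay): Faction A can switch to Amend (3 → 8). Not NE.
(Amend, No, Amend): Faction A can switch to No (8 → 9). Not NE.
(The remaining 3 profiles each have a profitable deviation by the same check.)

(No, No, Amend)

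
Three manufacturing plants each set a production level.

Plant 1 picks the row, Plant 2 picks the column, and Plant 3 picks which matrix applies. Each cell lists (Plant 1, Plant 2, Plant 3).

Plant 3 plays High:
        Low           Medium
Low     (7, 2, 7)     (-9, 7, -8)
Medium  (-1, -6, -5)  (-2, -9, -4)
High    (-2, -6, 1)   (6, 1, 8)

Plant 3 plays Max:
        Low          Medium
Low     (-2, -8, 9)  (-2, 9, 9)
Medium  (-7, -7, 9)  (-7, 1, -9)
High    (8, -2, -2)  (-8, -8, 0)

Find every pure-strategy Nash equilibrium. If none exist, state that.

For each player, find the best response to each opponent profile; mutual best responses are the pure NE.
Plant 1 against (Low, High): payoffs 7, -1, -2 → best response Low.
Plant 1 against (Low, Max): payoffs -2, -7, 8 → best response High.
Plant 1 against (Medium, High): payoffs -9, -2, 6 → best response High.
Plant 1 against (Medium, Max): payoffs -2, -7, -8 → best response Low.
Plant 2 against (Low, High): payoffs 2, 7 → best response Medium.
Plant 2 against (Low, Max): payoffs -8, 9 → best response Medium.
Plant 2 against (Medium, High): payoffs -6, -9 → best response Low.
Plant 2 against (Medium, Max): payoffs -7, 1 → best response Medium.
Plant 2 against (High, High): payoffs -6, 1 → best response Medium.
Plant 2 against (High, Max): payoffs -2, -8 → best response Low.
Plant 3 against (Low, Low): payoffs 7, 9 → best response Max.
Plant 3 against (Low, Medium): payoffs -8, 9 → best response Max.
Plant 3 against (Medium, Low): payoffs -5, 9 → best response Max.
Plant 3 against (Medium, Medium): payoffs -4, -9 → best response High.
Plant 3 against (High, Low): payoffs 1, -2 → best response High.
Plant 3 against (High, Medium): payoffs 8, 0 → best response High.
Mutual best responses: (Low, Medium, Max); (High, Medium, High).

(Low, Medium, Max); (High, Medium, High)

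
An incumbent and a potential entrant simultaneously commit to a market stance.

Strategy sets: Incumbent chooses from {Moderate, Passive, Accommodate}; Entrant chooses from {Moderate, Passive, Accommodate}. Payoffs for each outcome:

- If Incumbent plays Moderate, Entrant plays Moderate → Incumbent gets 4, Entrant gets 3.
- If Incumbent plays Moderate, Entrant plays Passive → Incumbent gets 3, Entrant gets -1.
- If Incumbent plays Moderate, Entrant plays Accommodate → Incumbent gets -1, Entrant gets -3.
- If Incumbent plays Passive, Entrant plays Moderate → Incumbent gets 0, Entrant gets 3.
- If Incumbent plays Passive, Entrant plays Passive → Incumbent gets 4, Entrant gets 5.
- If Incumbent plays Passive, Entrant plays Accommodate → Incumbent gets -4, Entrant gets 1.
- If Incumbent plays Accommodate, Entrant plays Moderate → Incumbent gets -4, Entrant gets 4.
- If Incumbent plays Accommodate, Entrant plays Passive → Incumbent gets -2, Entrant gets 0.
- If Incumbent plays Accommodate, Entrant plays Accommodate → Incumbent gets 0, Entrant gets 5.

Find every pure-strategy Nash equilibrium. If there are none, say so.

Incumbent against Moderate: payoffs 4, 0, -4 → best response Moderate.
Incumbent against Passive: payoffs 3, 4, -2 → best response Passive.
Incumbent against Accommodate: payoffs -1, -4, 0 → best response Accommodate.
Entrant against Moderate: payoffs 3, -1, -3 → best response Moderate.
Entrant against Passive: payoffs 3, 5, 1 → best response Passive.
Entrant against Accommodate: payoffs 4, 0, 5 → best response Accommodate.
Mutual best responses: (Moderate, Moderate); (Passive, Passive); (Accommodate, Accommodate).

(Moderate, Moderate), (Passive, Passive), (Accommodate, Accommodate)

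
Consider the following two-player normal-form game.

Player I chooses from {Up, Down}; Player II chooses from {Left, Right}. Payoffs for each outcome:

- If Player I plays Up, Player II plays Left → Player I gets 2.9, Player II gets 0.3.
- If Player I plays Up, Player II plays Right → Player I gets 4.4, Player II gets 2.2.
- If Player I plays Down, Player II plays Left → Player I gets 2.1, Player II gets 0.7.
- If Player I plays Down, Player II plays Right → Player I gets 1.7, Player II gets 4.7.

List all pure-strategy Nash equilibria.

For each player, find the best response to each opponent profile; mutual best responses are the pure NE.
Player I against Left: payoffs 2.9, 2.1 → best response Up.
Player I against Right: payoffs 4.4, 1.7 → best response Up.
Player II against Up: payoffs 0.3, 2.2 → best response Right.
Player II against Down: payoffs 0.7, 4.7 → best response Right.
Mutual best responses: (Up, Right).

The unique pure-strategy Nash equilibrium is (Up, Right).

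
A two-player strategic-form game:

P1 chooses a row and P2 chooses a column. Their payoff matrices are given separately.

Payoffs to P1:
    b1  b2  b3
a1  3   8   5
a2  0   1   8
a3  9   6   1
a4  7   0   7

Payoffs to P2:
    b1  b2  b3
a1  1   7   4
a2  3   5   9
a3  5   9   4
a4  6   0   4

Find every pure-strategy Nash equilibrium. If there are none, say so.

Check each profile: it is a Nash equilibrium iff no player can strictly gain by switching unilaterally.
(a1, b1): P1 can switch to a3 (3 → 9). Not NE.
(a1, b2): P1 gets 8, best alternative 6; P2 gets 7, best alternative 4. No profitable deviation — NE.
(a1, b3): P1 can switch to a2 (5 → 8). Not NE.
(a2, b1): P1 can switch to a1 (0 → 3). Not NE.
(a2, b2): P1 can switch to a1 (1 → 8). Not NE.
(a2, b3): P1 gets 8, best alternative 7; P2 gets 9, best alternative 5. No profitable deviation — NE.
(a3, b1): P2 can switch to b2 (5 → 9). Not NE.
(a3, b2): P1 can switch to a1 (6 → 8). Not NE.
(a3, b3): P1 can switch to a1 (1 → 5). Not NE.
(a4, b1): P1 can switch to a3 (7 → 9). Not NE.
(a4, b2): P1 can switch to a1 (0 → 8). Not NE.
(a4, b3): P1 can switch to a2 (7 → 8). Not NE.

The pure Nash equilibria are (a1, b2), (a2, b3).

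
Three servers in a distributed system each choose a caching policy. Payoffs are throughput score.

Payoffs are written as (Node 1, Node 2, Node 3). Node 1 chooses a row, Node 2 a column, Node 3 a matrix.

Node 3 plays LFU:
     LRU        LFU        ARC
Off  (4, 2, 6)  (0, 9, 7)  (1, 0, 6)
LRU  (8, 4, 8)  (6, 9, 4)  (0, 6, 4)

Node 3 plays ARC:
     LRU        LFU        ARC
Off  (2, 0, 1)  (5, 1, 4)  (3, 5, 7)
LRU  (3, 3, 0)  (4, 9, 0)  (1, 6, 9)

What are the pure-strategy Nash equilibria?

Check each profile: it is a Nash equilibrium iff no player can strictly gain by switching unilaterally.
(Off, LRU, LFU): Node 1 can switch to LRU (4 → 8). Not NE.
(Off, LRU, ARC): Node 1 can switch to LRU (2 → 3). Not NE.
(Off, LFU, LFU): Node 1 can switch to LRU (0 → 6). Not NE.
(Off, LFU, ARC): Node 2 can switch to ARC (1 → 5). Not NE.
(Off, ARC, LFU): Node 2 can switch to LRU (0 → 2). Not NE.
(Off, ARC, ARC): Node 1 gets 3, best alternative 1; Node 2 gets 5, best alternative 1; Node 3 gets 7, best alternative 6. No profitable deviation — NE.
(LRU, LRU, LFU): Node 2 can switch to LFU (4 → 9). Not NE.
(LRU, LRU, ARC): Node 2 can switch to LFU (3 → 9). Not NE.
(LRU, LFU, LFU): Node 1 gets 6, best alternative 0; Node 2 gets 9, best alternative 6; Node 3 gets 4, best alternative 0. No profitable deviation — NE.
(LRU, LFU, ARC): Node 1 can switch to Off (4 → 5). Not NE.
(LRU, ARC, LFU): Node 1 can switch to Off (0 → 1). Not NE.
(LRU, ARC, ARC): Node 1 can switch to Off (1 → 3). Not NE.

Pure-strategy Nash equilibria: (Off, ARC, ARC); (LRU, LFU, LFU)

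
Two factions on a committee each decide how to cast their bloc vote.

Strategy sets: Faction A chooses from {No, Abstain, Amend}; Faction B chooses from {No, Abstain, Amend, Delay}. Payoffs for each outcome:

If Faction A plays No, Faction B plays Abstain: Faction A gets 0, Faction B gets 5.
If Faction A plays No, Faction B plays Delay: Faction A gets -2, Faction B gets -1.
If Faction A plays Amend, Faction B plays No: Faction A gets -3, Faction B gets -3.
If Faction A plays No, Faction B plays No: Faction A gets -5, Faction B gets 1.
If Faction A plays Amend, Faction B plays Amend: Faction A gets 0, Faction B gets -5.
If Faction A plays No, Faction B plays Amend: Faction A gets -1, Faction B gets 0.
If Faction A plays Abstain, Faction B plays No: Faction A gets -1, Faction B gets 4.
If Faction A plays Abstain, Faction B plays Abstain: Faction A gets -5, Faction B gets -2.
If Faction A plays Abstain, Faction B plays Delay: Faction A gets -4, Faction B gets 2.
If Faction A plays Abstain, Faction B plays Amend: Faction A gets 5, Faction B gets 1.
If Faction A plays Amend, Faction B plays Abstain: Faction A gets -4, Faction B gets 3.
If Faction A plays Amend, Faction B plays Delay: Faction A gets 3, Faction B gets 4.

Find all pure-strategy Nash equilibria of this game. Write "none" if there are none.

Faction A against No: payoffs -5, -1, -3 → best response Abstain.
Faction A against Abstain: payoffs 0, -5, -4 → best response No.
Faction A against Amend: payoffs -1, 5, 0 → best response Abstain.
Faction A against Delay: payoffs -2, -4, 3 → best response Amend.
Faction B against No: payoffs 1, 5, 0, -1 → best response Abstain.
Faction B against Abstain: payoffs 4, -2, 1, 2 → best response No.
Faction B against Amend: payoffs -3, 3, -5, 4 → best response Delay.
Mutual best responses: (No, Abstain); (Abstain, No); (Amend, Delay).

(No, Abstain), (Abstain, No), (Amend, Delay)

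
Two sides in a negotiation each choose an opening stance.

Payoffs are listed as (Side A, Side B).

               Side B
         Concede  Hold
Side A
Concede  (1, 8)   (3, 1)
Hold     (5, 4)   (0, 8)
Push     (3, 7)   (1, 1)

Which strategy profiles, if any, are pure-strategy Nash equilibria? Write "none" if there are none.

There is no pure-strategy Nash equilibrium.

Side A against Concede: payoffs 1, 5, 3 → best response Hold.
Side A against Hold: payoffs 3, 0, 1 → best response Concede.
Side B against Concede: payoffs 8, 1 → best response Concede.
Side B against Hold: payoffs 4, 8 → best response Hold.
Side B against Push: payoffs 7, 1 → best response Concede.
No profile is a mutual best response for all players.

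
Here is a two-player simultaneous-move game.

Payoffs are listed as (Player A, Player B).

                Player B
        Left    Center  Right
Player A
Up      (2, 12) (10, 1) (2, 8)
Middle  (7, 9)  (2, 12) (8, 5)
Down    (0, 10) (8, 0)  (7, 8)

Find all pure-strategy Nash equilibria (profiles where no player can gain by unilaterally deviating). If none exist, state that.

Mark each player's best response to every combination of opponents' strategies; a profile where every player is best-responding is a pure Nash equilibrium.
Player A against Left: payoffs 2, 7, 0 → best response Middle.
Player A against Center: payoffs 10, 2, 8 → best response Up.
Player A against Right: payoffs 2, 8, 7 → best response Middle.
Player B against Up: payoffs 12, 1, 8 → best response Left.
Player B against Middle: payoffs 9, 12, 5 → best response Center.
Player B against Down: payoffs 10, 0, 8 → best response Left.
No profile is a mutual best response for all players.

There is no pure-strategy Nash equilibrium.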